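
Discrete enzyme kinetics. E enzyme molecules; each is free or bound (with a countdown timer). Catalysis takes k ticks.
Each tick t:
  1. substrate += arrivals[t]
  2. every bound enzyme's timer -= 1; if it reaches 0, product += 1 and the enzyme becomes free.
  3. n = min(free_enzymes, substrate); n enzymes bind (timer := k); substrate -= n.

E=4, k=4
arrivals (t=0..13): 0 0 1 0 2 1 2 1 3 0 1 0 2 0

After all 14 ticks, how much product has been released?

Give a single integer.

t=0: arr=0 -> substrate=0 bound=0 product=0
t=1: arr=0 -> substrate=0 bound=0 product=0
t=2: arr=1 -> substrate=0 bound=1 product=0
t=3: arr=0 -> substrate=0 bound=1 product=0
t=4: arr=2 -> substrate=0 bound=3 product=0
t=5: arr=1 -> substrate=0 bound=4 product=0
t=6: arr=2 -> substrate=1 bound=4 product=1
t=7: arr=1 -> substrate=2 bound=4 product=1
t=8: arr=3 -> substrate=3 bound=4 product=3
t=9: arr=0 -> substrate=2 bound=4 product=4
t=10: arr=1 -> substrate=2 bound=4 product=5
t=11: arr=0 -> substrate=2 bound=4 product=5
t=12: arr=2 -> substrate=2 bound=4 product=7
t=13: arr=0 -> substrate=1 bound=4 product=8

Answer: 8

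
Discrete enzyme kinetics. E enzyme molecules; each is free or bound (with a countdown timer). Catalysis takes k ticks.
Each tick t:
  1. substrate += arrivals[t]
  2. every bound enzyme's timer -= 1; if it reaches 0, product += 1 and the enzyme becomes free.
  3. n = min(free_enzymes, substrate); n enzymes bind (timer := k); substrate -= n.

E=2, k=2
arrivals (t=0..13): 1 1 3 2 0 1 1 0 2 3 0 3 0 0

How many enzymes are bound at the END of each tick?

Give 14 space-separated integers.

Answer: 1 2 2 2 2 2 2 2 2 2 2 2 2 2

Derivation:
t=0: arr=1 -> substrate=0 bound=1 product=0
t=1: arr=1 -> substrate=0 bound=2 product=0
t=2: arr=3 -> substrate=2 bound=2 product=1
t=3: arr=2 -> substrate=3 bound=2 product=2
t=4: arr=0 -> substrate=2 bound=2 product=3
t=5: arr=1 -> substrate=2 bound=2 product=4
t=6: arr=1 -> substrate=2 bound=2 product=5
t=7: arr=0 -> substrate=1 bound=2 product=6
t=8: arr=2 -> substrate=2 bound=2 product=7
t=9: arr=3 -> substrate=4 bound=2 product=8
t=10: arr=0 -> substrate=3 bound=2 product=9
t=11: arr=3 -> substrate=5 bound=2 product=10
t=12: arr=0 -> substrate=4 bound=2 product=11
t=13: arr=0 -> substrate=3 bound=2 product=12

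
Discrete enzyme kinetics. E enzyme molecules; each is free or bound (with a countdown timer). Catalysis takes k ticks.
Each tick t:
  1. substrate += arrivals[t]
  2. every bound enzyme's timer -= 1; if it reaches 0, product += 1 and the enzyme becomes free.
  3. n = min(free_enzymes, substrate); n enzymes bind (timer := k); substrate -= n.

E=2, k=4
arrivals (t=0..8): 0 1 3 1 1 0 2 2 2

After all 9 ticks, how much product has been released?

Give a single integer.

Answer: 2

Derivation:
t=0: arr=0 -> substrate=0 bound=0 product=0
t=1: arr=1 -> substrate=0 bound=1 product=0
t=2: arr=3 -> substrate=2 bound=2 product=0
t=3: arr=1 -> substrate=3 bound=2 product=0
t=4: arr=1 -> substrate=4 bound=2 product=0
t=5: arr=0 -> substrate=3 bound=2 product=1
t=6: arr=2 -> substrate=4 bound=2 product=2
t=7: arr=2 -> substrate=6 bound=2 product=2
t=8: arr=2 -> substrate=8 bound=2 product=2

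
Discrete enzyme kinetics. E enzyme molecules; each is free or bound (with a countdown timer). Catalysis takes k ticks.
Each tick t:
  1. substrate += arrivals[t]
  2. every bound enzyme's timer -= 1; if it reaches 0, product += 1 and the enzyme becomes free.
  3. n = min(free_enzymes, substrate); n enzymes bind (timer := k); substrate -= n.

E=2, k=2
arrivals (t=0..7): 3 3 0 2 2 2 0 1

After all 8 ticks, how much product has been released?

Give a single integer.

Answer: 6

Derivation:
t=0: arr=3 -> substrate=1 bound=2 product=0
t=1: arr=3 -> substrate=4 bound=2 product=0
t=2: arr=0 -> substrate=2 bound=2 product=2
t=3: arr=2 -> substrate=4 bound=2 product=2
t=4: arr=2 -> substrate=4 bound=2 product=4
t=5: arr=2 -> substrate=6 bound=2 product=4
t=6: arr=0 -> substrate=4 bound=2 product=6
t=7: arr=1 -> substrate=5 bound=2 product=6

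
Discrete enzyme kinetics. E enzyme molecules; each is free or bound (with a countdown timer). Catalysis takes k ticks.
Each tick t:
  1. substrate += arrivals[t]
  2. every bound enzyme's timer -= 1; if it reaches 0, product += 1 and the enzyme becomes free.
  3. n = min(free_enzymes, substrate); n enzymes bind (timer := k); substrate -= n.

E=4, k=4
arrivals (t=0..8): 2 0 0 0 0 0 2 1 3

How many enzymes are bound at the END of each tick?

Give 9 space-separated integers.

Answer: 2 2 2 2 0 0 2 3 4

Derivation:
t=0: arr=2 -> substrate=0 bound=2 product=0
t=1: arr=0 -> substrate=0 bound=2 product=0
t=2: arr=0 -> substrate=0 bound=2 product=0
t=3: arr=0 -> substrate=0 bound=2 product=0
t=4: arr=0 -> substrate=0 bound=0 product=2
t=5: arr=0 -> substrate=0 bound=0 product=2
t=6: arr=2 -> substrate=0 bound=2 product=2
t=7: arr=1 -> substrate=0 bound=3 product=2
t=8: arr=3 -> substrate=2 bound=4 product=2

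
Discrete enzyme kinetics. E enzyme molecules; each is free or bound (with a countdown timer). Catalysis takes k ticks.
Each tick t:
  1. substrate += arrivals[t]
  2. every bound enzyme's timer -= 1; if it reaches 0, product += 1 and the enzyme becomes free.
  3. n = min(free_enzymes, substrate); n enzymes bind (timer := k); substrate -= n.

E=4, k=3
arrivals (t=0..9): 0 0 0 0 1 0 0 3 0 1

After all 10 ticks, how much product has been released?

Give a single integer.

Answer: 1

Derivation:
t=0: arr=0 -> substrate=0 bound=0 product=0
t=1: arr=0 -> substrate=0 bound=0 product=0
t=2: arr=0 -> substrate=0 bound=0 product=0
t=3: arr=0 -> substrate=0 bound=0 product=0
t=4: arr=1 -> substrate=0 bound=1 product=0
t=5: arr=0 -> substrate=0 bound=1 product=0
t=6: arr=0 -> substrate=0 bound=1 product=0
t=7: arr=3 -> substrate=0 bound=3 product=1
t=8: arr=0 -> substrate=0 bound=3 product=1
t=9: arr=1 -> substrate=0 bound=4 product=1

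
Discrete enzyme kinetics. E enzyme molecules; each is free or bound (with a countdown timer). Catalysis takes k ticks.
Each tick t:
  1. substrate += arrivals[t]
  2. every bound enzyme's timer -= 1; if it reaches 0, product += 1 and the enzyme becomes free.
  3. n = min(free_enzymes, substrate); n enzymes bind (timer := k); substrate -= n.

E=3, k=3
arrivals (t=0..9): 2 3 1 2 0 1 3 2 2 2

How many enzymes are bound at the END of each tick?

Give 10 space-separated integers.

Answer: 2 3 3 3 3 3 3 3 3 3

Derivation:
t=0: arr=2 -> substrate=0 bound=2 product=0
t=1: arr=3 -> substrate=2 bound=3 product=0
t=2: arr=1 -> substrate=3 bound=3 product=0
t=3: arr=2 -> substrate=3 bound=3 product=2
t=4: arr=0 -> substrate=2 bound=3 product=3
t=5: arr=1 -> substrate=3 bound=3 product=3
t=6: arr=3 -> substrate=4 bound=3 product=5
t=7: arr=2 -> substrate=5 bound=3 product=6
t=8: arr=2 -> substrate=7 bound=3 product=6
t=9: arr=2 -> substrate=7 bound=3 product=8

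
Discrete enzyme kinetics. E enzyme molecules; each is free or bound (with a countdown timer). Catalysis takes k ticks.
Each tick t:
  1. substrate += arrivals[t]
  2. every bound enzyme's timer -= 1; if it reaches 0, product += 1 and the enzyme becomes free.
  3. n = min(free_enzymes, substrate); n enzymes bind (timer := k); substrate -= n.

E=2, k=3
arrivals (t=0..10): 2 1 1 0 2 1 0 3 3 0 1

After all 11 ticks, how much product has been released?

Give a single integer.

t=0: arr=2 -> substrate=0 bound=2 product=0
t=1: arr=1 -> substrate=1 bound=2 product=0
t=2: arr=1 -> substrate=2 bound=2 product=0
t=3: arr=0 -> substrate=0 bound=2 product=2
t=4: arr=2 -> substrate=2 bound=2 product=2
t=5: arr=1 -> substrate=3 bound=2 product=2
t=6: arr=0 -> substrate=1 bound=2 product=4
t=7: arr=3 -> substrate=4 bound=2 product=4
t=8: arr=3 -> substrate=7 bound=2 product=4
t=9: arr=0 -> substrate=5 bound=2 product=6
t=10: arr=1 -> substrate=6 bound=2 product=6

Answer: 6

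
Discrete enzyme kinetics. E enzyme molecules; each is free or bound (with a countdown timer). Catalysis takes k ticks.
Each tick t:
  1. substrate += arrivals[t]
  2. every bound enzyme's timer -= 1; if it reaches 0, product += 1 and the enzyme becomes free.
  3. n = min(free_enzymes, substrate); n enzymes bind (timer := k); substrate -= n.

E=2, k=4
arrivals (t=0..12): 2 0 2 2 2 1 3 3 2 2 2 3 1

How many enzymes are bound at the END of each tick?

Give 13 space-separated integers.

Answer: 2 2 2 2 2 2 2 2 2 2 2 2 2

Derivation:
t=0: arr=2 -> substrate=0 bound=2 product=0
t=1: arr=0 -> substrate=0 bound=2 product=0
t=2: arr=2 -> substrate=2 bound=2 product=0
t=3: arr=2 -> substrate=4 bound=2 product=0
t=4: arr=2 -> substrate=4 bound=2 product=2
t=5: arr=1 -> substrate=5 bound=2 product=2
t=6: arr=3 -> substrate=8 bound=2 product=2
t=7: arr=3 -> substrate=11 bound=2 product=2
t=8: arr=2 -> substrate=11 bound=2 product=4
t=9: arr=2 -> substrate=13 bound=2 product=4
t=10: arr=2 -> substrate=15 bound=2 product=4
t=11: arr=3 -> substrate=18 bound=2 product=4
t=12: arr=1 -> substrate=17 bound=2 product=6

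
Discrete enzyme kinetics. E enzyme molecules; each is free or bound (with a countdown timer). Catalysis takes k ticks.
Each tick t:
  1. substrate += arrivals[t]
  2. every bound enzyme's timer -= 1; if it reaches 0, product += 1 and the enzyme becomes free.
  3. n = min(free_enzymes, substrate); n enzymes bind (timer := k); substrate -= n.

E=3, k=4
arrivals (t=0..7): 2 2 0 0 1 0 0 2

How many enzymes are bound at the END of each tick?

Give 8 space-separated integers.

Answer: 2 3 3 3 3 2 2 3

Derivation:
t=0: arr=2 -> substrate=0 bound=2 product=0
t=1: arr=2 -> substrate=1 bound=3 product=0
t=2: arr=0 -> substrate=1 bound=3 product=0
t=3: arr=0 -> substrate=1 bound=3 product=0
t=4: arr=1 -> substrate=0 bound=3 product=2
t=5: arr=0 -> substrate=0 bound=2 product=3
t=6: arr=0 -> substrate=0 bound=2 product=3
t=7: arr=2 -> substrate=1 bound=3 product=3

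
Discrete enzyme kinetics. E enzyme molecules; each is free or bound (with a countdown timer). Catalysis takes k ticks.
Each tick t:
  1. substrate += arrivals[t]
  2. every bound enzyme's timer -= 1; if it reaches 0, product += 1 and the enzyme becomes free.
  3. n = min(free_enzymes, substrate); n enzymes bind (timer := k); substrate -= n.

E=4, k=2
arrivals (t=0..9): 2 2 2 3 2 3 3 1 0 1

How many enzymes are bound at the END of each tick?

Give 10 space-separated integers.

Answer: 2 4 4 4 4 4 4 4 4 3

Derivation:
t=0: arr=2 -> substrate=0 bound=2 product=0
t=1: arr=2 -> substrate=0 bound=4 product=0
t=2: arr=2 -> substrate=0 bound=4 product=2
t=3: arr=3 -> substrate=1 bound=4 product=4
t=4: arr=2 -> substrate=1 bound=4 product=6
t=5: arr=3 -> substrate=2 bound=4 product=8
t=6: arr=3 -> substrate=3 bound=4 product=10
t=7: arr=1 -> substrate=2 bound=4 product=12
t=8: arr=0 -> substrate=0 bound=4 product=14
t=9: arr=1 -> substrate=0 bound=3 product=16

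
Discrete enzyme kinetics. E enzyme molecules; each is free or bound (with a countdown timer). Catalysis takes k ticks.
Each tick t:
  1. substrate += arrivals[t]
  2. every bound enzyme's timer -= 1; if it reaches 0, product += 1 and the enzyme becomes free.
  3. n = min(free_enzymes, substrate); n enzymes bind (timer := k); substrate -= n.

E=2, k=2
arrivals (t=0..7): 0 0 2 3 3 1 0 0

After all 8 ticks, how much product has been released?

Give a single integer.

Answer: 4

Derivation:
t=0: arr=0 -> substrate=0 bound=0 product=0
t=1: arr=0 -> substrate=0 bound=0 product=0
t=2: arr=2 -> substrate=0 bound=2 product=0
t=3: arr=3 -> substrate=3 bound=2 product=0
t=4: arr=3 -> substrate=4 bound=2 product=2
t=5: arr=1 -> substrate=5 bound=2 product=2
t=6: arr=0 -> substrate=3 bound=2 product=4
t=7: arr=0 -> substrate=3 bound=2 product=4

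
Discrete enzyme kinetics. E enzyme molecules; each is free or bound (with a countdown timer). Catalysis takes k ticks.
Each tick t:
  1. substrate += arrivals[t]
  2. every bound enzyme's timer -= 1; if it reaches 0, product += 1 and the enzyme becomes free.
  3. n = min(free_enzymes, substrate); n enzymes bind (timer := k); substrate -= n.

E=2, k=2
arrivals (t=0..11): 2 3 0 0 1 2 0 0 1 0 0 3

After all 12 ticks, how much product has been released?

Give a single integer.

Answer: 9

Derivation:
t=0: arr=2 -> substrate=0 bound=2 product=0
t=1: arr=3 -> substrate=3 bound=2 product=0
t=2: arr=0 -> substrate=1 bound=2 product=2
t=3: arr=0 -> substrate=1 bound=2 product=2
t=4: arr=1 -> substrate=0 bound=2 product=4
t=5: arr=2 -> substrate=2 bound=2 product=4
t=6: arr=0 -> substrate=0 bound=2 product=6
t=7: arr=0 -> substrate=0 bound=2 product=6
t=8: arr=1 -> substrate=0 bound=1 product=8
t=9: arr=0 -> substrate=0 bound=1 product=8
t=10: arr=0 -> substrate=0 bound=0 product=9
t=11: arr=3 -> substrate=1 bound=2 product=9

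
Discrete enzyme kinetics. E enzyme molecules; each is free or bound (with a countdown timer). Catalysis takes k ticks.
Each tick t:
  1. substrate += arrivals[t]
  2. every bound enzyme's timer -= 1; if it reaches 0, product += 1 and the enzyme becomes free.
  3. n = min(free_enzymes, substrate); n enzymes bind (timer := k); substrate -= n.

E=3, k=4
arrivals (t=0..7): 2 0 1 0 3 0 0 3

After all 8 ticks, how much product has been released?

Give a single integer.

t=0: arr=2 -> substrate=0 bound=2 product=0
t=1: arr=0 -> substrate=0 bound=2 product=0
t=2: arr=1 -> substrate=0 bound=3 product=0
t=3: arr=0 -> substrate=0 bound=3 product=0
t=4: arr=3 -> substrate=1 bound=3 product=2
t=5: arr=0 -> substrate=1 bound=3 product=2
t=6: arr=0 -> substrate=0 bound=3 product=3
t=7: arr=3 -> substrate=3 bound=3 product=3

Answer: 3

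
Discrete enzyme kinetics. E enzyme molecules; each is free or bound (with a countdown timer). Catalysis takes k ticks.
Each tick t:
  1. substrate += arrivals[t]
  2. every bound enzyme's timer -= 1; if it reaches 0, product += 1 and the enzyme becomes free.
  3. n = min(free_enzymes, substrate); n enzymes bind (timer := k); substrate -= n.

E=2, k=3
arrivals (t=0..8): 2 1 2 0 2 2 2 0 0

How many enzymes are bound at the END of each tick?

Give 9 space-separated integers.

t=0: arr=2 -> substrate=0 bound=2 product=0
t=1: arr=1 -> substrate=1 bound=2 product=0
t=2: arr=2 -> substrate=3 bound=2 product=0
t=3: arr=0 -> substrate=1 bound=2 product=2
t=4: arr=2 -> substrate=3 bound=2 product=2
t=5: arr=2 -> substrate=5 bound=2 product=2
t=6: arr=2 -> substrate=5 bound=2 product=4
t=7: arr=0 -> substrate=5 bound=2 product=4
t=8: arr=0 -> substrate=5 bound=2 product=4

Answer: 2 2 2 2 2 2 2 2 2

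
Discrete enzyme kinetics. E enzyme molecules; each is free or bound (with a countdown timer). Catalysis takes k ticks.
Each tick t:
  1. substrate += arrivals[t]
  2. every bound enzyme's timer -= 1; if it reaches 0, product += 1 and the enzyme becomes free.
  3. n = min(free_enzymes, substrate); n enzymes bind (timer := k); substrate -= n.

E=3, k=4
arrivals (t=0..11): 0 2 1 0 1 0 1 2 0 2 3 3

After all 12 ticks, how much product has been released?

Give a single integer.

t=0: arr=0 -> substrate=0 bound=0 product=0
t=1: arr=2 -> substrate=0 bound=2 product=0
t=2: arr=1 -> substrate=0 bound=3 product=0
t=3: arr=0 -> substrate=0 bound=3 product=0
t=4: arr=1 -> substrate=1 bound=3 product=0
t=5: arr=0 -> substrate=0 bound=2 product=2
t=6: arr=1 -> substrate=0 bound=2 product=3
t=7: arr=2 -> substrate=1 bound=3 product=3
t=8: arr=0 -> substrate=1 bound=3 product=3
t=9: arr=2 -> substrate=2 bound=3 product=4
t=10: arr=3 -> substrate=4 bound=3 product=5
t=11: arr=3 -> substrate=6 bound=3 product=6

Answer: 6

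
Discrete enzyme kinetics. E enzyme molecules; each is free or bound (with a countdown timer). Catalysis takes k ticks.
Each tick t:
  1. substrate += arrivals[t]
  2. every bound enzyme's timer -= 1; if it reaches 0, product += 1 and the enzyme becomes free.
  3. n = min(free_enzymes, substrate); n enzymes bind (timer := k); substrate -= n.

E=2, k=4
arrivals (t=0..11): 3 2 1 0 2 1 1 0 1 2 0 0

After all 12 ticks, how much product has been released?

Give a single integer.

Answer: 4

Derivation:
t=0: arr=3 -> substrate=1 bound=2 product=0
t=1: arr=2 -> substrate=3 bound=2 product=0
t=2: arr=1 -> substrate=4 bound=2 product=0
t=3: arr=0 -> substrate=4 bound=2 product=0
t=4: arr=2 -> substrate=4 bound=2 product=2
t=5: arr=1 -> substrate=5 bound=2 product=2
t=6: arr=1 -> substrate=6 bound=2 product=2
t=7: arr=0 -> substrate=6 bound=2 product=2
t=8: arr=1 -> substrate=5 bound=2 product=4
t=9: arr=2 -> substrate=7 bound=2 product=4
t=10: arr=0 -> substrate=7 bound=2 product=4
t=11: arr=0 -> substrate=7 bound=2 product=4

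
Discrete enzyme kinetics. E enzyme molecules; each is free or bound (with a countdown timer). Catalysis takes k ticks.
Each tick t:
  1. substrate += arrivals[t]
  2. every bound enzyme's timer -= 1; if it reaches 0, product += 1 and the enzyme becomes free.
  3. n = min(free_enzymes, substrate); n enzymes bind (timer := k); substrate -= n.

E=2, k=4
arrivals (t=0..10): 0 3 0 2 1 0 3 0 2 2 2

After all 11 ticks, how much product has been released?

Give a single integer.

Answer: 4

Derivation:
t=0: arr=0 -> substrate=0 bound=0 product=0
t=1: arr=3 -> substrate=1 bound=2 product=0
t=2: arr=0 -> substrate=1 bound=2 product=0
t=3: arr=2 -> substrate=3 bound=2 product=0
t=4: arr=1 -> substrate=4 bound=2 product=0
t=5: arr=0 -> substrate=2 bound=2 product=2
t=6: arr=3 -> substrate=5 bound=2 product=2
t=7: arr=0 -> substrate=5 bound=2 product=2
t=8: arr=2 -> substrate=7 bound=2 product=2
t=9: arr=2 -> substrate=7 bound=2 product=4
t=10: arr=2 -> substrate=9 bound=2 product=4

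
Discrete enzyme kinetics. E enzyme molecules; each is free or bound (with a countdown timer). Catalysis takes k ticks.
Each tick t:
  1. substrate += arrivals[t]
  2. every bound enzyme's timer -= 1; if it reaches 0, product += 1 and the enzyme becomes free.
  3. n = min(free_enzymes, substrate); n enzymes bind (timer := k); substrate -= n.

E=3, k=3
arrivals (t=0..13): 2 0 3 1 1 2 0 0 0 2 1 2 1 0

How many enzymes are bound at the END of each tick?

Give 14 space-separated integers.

Answer: 2 2 3 3 3 3 3 3 3 3 3 3 3 3

Derivation:
t=0: arr=2 -> substrate=0 bound=2 product=0
t=1: arr=0 -> substrate=0 bound=2 product=0
t=2: arr=3 -> substrate=2 bound=3 product=0
t=3: arr=1 -> substrate=1 bound=3 product=2
t=4: arr=1 -> substrate=2 bound=3 product=2
t=5: arr=2 -> substrate=3 bound=3 product=3
t=6: arr=0 -> substrate=1 bound=3 product=5
t=7: arr=0 -> substrate=1 bound=3 product=5
t=8: arr=0 -> substrate=0 bound=3 product=6
t=9: arr=2 -> substrate=0 bound=3 product=8
t=10: arr=1 -> substrate=1 bound=3 product=8
t=11: arr=2 -> substrate=2 bound=3 product=9
t=12: arr=1 -> substrate=1 bound=3 product=11
t=13: arr=0 -> substrate=1 bound=3 product=11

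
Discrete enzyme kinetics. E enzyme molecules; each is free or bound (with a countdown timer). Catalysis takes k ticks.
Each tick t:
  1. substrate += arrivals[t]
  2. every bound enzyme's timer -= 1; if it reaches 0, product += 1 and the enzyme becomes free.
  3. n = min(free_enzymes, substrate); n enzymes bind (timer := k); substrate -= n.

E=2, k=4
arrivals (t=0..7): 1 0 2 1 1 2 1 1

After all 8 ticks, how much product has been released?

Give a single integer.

Answer: 2

Derivation:
t=0: arr=1 -> substrate=0 bound=1 product=0
t=1: arr=0 -> substrate=0 bound=1 product=0
t=2: arr=2 -> substrate=1 bound=2 product=0
t=3: arr=1 -> substrate=2 bound=2 product=0
t=4: arr=1 -> substrate=2 bound=2 product=1
t=5: arr=2 -> substrate=4 bound=2 product=1
t=6: arr=1 -> substrate=4 bound=2 product=2
t=7: arr=1 -> substrate=5 bound=2 product=2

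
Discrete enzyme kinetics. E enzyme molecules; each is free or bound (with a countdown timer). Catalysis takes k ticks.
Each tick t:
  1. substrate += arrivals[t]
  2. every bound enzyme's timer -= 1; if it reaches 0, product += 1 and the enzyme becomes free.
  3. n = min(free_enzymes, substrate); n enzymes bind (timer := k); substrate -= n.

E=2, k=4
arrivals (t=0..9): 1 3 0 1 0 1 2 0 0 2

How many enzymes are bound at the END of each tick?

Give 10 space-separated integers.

Answer: 1 2 2 2 2 2 2 2 2 2

Derivation:
t=0: arr=1 -> substrate=0 bound=1 product=0
t=1: arr=3 -> substrate=2 bound=2 product=0
t=2: arr=0 -> substrate=2 bound=2 product=0
t=3: arr=1 -> substrate=3 bound=2 product=0
t=4: arr=0 -> substrate=2 bound=2 product=1
t=5: arr=1 -> substrate=2 bound=2 product=2
t=6: arr=2 -> substrate=4 bound=2 product=2
t=7: arr=0 -> substrate=4 bound=2 product=2
t=8: arr=0 -> substrate=3 bound=2 product=3
t=9: arr=2 -> substrate=4 bound=2 product=4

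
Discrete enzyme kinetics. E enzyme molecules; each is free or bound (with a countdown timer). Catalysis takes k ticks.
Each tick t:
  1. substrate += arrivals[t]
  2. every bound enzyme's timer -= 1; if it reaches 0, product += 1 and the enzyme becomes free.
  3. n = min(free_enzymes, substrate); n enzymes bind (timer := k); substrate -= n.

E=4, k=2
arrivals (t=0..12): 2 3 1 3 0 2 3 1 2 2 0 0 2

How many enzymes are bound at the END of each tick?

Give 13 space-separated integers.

t=0: arr=2 -> substrate=0 bound=2 product=0
t=1: arr=3 -> substrate=1 bound=4 product=0
t=2: arr=1 -> substrate=0 bound=4 product=2
t=3: arr=3 -> substrate=1 bound=4 product=4
t=4: arr=0 -> substrate=0 bound=3 product=6
t=5: arr=2 -> substrate=0 bound=3 product=8
t=6: arr=3 -> substrate=1 bound=4 product=9
t=7: arr=1 -> substrate=0 bound=4 product=11
t=8: arr=2 -> substrate=0 bound=4 product=13
t=9: arr=2 -> substrate=0 bound=4 product=15
t=10: arr=0 -> substrate=0 bound=2 product=17
t=11: arr=0 -> substrate=0 bound=0 product=19
t=12: arr=2 -> substrate=0 bound=2 product=19

Answer: 2 4 4 4 3 3 4 4 4 4 2 0 2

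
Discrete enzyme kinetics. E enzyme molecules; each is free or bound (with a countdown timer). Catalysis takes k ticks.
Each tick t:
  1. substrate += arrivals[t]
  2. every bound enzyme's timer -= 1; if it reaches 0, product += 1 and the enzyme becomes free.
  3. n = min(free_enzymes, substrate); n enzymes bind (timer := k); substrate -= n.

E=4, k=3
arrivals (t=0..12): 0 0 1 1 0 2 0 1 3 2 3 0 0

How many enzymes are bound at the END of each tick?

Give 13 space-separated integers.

Answer: 0 0 1 2 2 3 2 3 4 4 4 4 4

Derivation:
t=0: arr=0 -> substrate=0 bound=0 product=0
t=1: arr=0 -> substrate=0 bound=0 product=0
t=2: arr=1 -> substrate=0 bound=1 product=0
t=3: arr=1 -> substrate=0 bound=2 product=0
t=4: arr=0 -> substrate=0 bound=2 product=0
t=5: arr=2 -> substrate=0 bound=3 product=1
t=6: arr=0 -> substrate=0 bound=2 product=2
t=7: arr=1 -> substrate=0 bound=3 product=2
t=8: arr=3 -> substrate=0 bound=4 product=4
t=9: arr=2 -> substrate=2 bound=4 product=4
t=10: arr=3 -> substrate=4 bound=4 product=5
t=11: arr=0 -> substrate=1 bound=4 product=8
t=12: arr=0 -> substrate=1 bound=4 product=8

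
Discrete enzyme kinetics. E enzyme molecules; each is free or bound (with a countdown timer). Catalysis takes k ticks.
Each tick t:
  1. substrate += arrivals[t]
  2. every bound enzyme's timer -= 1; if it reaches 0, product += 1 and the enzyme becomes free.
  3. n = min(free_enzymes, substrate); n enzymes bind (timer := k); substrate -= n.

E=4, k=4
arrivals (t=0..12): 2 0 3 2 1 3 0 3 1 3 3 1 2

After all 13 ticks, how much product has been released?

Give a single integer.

t=0: arr=2 -> substrate=0 bound=2 product=0
t=1: arr=0 -> substrate=0 bound=2 product=0
t=2: arr=3 -> substrate=1 bound=4 product=0
t=3: arr=2 -> substrate=3 bound=4 product=0
t=4: arr=1 -> substrate=2 bound=4 product=2
t=5: arr=3 -> substrate=5 bound=4 product=2
t=6: arr=0 -> substrate=3 bound=4 product=4
t=7: arr=3 -> substrate=6 bound=4 product=4
t=8: arr=1 -> substrate=5 bound=4 product=6
t=9: arr=3 -> substrate=8 bound=4 product=6
t=10: arr=3 -> substrate=9 bound=4 product=8
t=11: arr=1 -> substrate=10 bound=4 product=8
t=12: arr=2 -> substrate=10 bound=4 product=10

Answer: 10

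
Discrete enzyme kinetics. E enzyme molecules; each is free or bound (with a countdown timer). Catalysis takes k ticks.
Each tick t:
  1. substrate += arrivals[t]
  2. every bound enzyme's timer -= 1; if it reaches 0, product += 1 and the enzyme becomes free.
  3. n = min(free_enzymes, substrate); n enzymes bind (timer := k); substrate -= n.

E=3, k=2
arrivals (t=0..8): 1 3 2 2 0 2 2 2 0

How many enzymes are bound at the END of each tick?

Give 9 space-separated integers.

t=0: arr=1 -> substrate=0 bound=1 product=0
t=1: arr=3 -> substrate=1 bound=3 product=0
t=2: arr=2 -> substrate=2 bound=3 product=1
t=3: arr=2 -> substrate=2 bound=3 product=3
t=4: arr=0 -> substrate=1 bound=3 product=4
t=5: arr=2 -> substrate=1 bound=3 product=6
t=6: arr=2 -> substrate=2 bound=3 product=7
t=7: arr=2 -> substrate=2 bound=3 product=9
t=8: arr=0 -> substrate=1 bound=3 product=10

Answer: 1 3 3 3 3 3 3 3 3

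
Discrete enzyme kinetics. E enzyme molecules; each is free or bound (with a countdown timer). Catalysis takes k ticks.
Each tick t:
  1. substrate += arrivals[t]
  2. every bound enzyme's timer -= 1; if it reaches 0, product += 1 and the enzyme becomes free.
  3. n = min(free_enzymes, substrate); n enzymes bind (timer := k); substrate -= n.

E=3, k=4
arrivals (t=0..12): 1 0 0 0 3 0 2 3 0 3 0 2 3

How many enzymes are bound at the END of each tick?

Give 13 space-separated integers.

Answer: 1 1 1 1 3 3 3 3 3 3 3 3 3

Derivation:
t=0: arr=1 -> substrate=0 bound=1 product=0
t=1: arr=0 -> substrate=0 bound=1 product=0
t=2: arr=0 -> substrate=0 bound=1 product=0
t=3: arr=0 -> substrate=0 bound=1 product=0
t=4: arr=3 -> substrate=0 bound=3 product=1
t=5: arr=0 -> substrate=0 bound=3 product=1
t=6: arr=2 -> substrate=2 bound=3 product=1
t=7: arr=3 -> substrate=5 bound=3 product=1
t=8: arr=0 -> substrate=2 bound=3 product=4
t=9: arr=3 -> substrate=5 bound=3 product=4
t=10: arr=0 -> substrate=5 bound=3 product=4
t=11: arr=2 -> substrate=7 bound=3 product=4
t=12: arr=3 -> substrate=7 bound=3 product=7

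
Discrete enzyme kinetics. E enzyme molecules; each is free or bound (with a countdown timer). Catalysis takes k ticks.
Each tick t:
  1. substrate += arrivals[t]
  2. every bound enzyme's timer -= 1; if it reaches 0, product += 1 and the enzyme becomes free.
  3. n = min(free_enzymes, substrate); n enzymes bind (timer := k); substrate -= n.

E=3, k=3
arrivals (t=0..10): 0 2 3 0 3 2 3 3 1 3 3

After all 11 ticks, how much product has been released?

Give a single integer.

t=0: arr=0 -> substrate=0 bound=0 product=0
t=1: arr=2 -> substrate=0 bound=2 product=0
t=2: arr=3 -> substrate=2 bound=3 product=0
t=3: arr=0 -> substrate=2 bound=3 product=0
t=4: arr=3 -> substrate=3 bound=3 product=2
t=5: arr=2 -> substrate=4 bound=3 product=3
t=6: arr=3 -> substrate=7 bound=3 product=3
t=7: arr=3 -> substrate=8 bound=3 product=5
t=8: arr=1 -> substrate=8 bound=3 product=6
t=9: arr=3 -> substrate=11 bound=3 product=6
t=10: arr=3 -> substrate=12 bound=3 product=8

Answer: 8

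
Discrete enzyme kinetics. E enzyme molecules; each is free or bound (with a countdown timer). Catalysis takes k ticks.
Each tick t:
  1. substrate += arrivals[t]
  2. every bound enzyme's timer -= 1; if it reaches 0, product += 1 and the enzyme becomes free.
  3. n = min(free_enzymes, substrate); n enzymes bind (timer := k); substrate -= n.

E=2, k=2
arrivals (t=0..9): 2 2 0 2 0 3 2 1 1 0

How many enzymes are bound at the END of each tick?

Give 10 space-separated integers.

Answer: 2 2 2 2 2 2 2 2 2 2

Derivation:
t=0: arr=2 -> substrate=0 bound=2 product=0
t=1: arr=2 -> substrate=2 bound=2 product=0
t=2: arr=0 -> substrate=0 bound=2 product=2
t=3: arr=2 -> substrate=2 bound=2 product=2
t=4: arr=0 -> substrate=0 bound=2 product=4
t=5: arr=3 -> substrate=3 bound=2 product=4
t=6: arr=2 -> substrate=3 bound=2 product=6
t=7: arr=1 -> substrate=4 bound=2 product=6
t=8: arr=1 -> substrate=3 bound=2 product=8
t=9: arr=0 -> substrate=3 bound=2 product=8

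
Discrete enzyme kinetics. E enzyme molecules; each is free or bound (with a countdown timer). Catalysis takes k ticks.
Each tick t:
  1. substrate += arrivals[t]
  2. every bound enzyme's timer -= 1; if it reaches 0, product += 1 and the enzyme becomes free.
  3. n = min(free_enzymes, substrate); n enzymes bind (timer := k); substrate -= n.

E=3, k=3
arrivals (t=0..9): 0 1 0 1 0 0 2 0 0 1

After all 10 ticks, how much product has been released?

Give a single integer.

Answer: 4

Derivation:
t=0: arr=0 -> substrate=0 bound=0 product=0
t=1: arr=1 -> substrate=0 bound=1 product=0
t=2: arr=0 -> substrate=0 bound=1 product=0
t=3: arr=1 -> substrate=0 bound=2 product=0
t=4: arr=0 -> substrate=0 bound=1 product=1
t=5: arr=0 -> substrate=0 bound=1 product=1
t=6: arr=2 -> substrate=0 bound=2 product=2
t=7: arr=0 -> substrate=0 bound=2 product=2
t=8: arr=0 -> substrate=0 bound=2 product=2
t=9: arr=1 -> substrate=0 bound=1 product=4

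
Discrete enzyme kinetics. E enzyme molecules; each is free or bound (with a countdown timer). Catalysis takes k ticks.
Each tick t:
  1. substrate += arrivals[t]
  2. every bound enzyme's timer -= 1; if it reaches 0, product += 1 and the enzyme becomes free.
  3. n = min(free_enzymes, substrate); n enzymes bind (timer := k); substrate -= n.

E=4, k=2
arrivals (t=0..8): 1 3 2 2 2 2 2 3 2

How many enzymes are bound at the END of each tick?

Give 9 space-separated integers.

t=0: arr=1 -> substrate=0 bound=1 product=0
t=1: arr=3 -> substrate=0 bound=4 product=0
t=2: arr=2 -> substrate=1 bound=4 product=1
t=3: arr=2 -> substrate=0 bound=4 product=4
t=4: arr=2 -> substrate=1 bound=4 product=5
t=5: arr=2 -> substrate=0 bound=4 product=8
t=6: arr=2 -> substrate=1 bound=4 product=9
t=7: arr=3 -> substrate=1 bound=4 product=12
t=8: arr=2 -> substrate=2 bound=4 product=13

Answer: 1 4 4 4 4 4 4 4 4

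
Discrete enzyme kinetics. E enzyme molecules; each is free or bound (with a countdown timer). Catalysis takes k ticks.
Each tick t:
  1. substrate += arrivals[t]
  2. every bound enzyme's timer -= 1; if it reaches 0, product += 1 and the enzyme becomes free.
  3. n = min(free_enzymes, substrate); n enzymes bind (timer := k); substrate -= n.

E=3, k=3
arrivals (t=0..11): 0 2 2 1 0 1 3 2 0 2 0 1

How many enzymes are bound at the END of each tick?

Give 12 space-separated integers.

Answer: 0 2 3 3 3 3 3 3 3 3 3 3

Derivation:
t=0: arr=0 -> substrate=0 bound=0 product=0
t=1: arr=2 -> substrate=0 bound=2 product=0
t=2: arr=2 -> substrate=1 bound=3 product=0
t=3: arr=1 -> substrate=2 bound=3 product=0
t=4: arr=0 -> substrate=0 bound=3 product=2
t=5: arr=1 -> substrate=0 bound=3 product=3
t=6: arr=3 -> substrate=3 bound=3 product=3
t=7: arr=2 -> substrate=3 bound=3 product=5
t=8: arr=0 -> substrate=2 bound=3 product=6
t=9: arr=2 -> substrate=4 bound=3 product=6
t=10: arr=0 -> substrate=2 bound=3 product=8
t=11: arr=1 -> substrate=2 bound=3 product=9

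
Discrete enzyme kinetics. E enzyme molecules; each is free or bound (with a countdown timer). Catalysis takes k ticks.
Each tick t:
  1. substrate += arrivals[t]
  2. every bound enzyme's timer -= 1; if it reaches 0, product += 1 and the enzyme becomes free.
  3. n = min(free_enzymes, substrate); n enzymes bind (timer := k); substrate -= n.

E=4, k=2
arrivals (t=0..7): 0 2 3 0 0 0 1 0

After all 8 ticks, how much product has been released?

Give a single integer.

Answer: 5

Derivation:
t=0: arr=0 -> substrate=0 bound=0 product=0
t=1: arr=2 -> substrate=0 bound=2 product=0
t=2: arr=3 -> substrate=1 bound=4 product=0
t=3: arr=0 -> substrate=0 bound=3 product=2
t=4: arr=0 -> substrate=0 bound=1 product=4
t=5: arr=0 -> substrate=0 bound=0 product=5
t=6: arr=1 -> substrate=0 bound=1 product=5
t=7: arr=0 -> substrate=0 bound=1 product=5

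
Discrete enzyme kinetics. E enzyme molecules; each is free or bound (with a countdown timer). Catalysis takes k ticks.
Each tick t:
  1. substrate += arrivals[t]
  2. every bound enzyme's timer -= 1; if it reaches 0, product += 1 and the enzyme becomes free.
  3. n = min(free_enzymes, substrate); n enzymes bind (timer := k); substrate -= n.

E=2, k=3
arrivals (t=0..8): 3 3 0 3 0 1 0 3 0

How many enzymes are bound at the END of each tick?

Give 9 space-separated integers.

t=0: arr=3 -> substrate=1 bound=2 product=0
t=1: arr=3 -> substrate=4 bound=2 product=0
t=2: arr=0 -> substrate=4 bound=2 product=0
t=3: arr=3 -> substrate=5 bound=2 product=2
t=4: arr=0 -> substrate=5 bound=2 product=2
t=5: arr=1 -> substrate=6 bound=2 product=2
t=6: arr=0 -> substrate=4 bound=2 product=4
t=7: arr=3 -> substrate=7 bound=2 product=4
t=8: arr=0 -> substrate=7 bound=2 product=4

Answer: 2 2 2 2 2 2 2 2 2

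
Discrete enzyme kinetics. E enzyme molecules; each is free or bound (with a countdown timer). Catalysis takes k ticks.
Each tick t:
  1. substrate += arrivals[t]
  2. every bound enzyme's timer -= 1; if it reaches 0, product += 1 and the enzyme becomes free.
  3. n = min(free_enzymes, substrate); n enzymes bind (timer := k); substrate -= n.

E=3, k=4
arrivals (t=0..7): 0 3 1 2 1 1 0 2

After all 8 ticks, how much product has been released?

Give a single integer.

Answer: 3

Derivation:
t=0: arr=0 -> substrate=0 bound=0 product=0
t=1: arr=3 -> substrate=0 bound=3 product=0
t=2: arr=1 -> substrate=1 bound=3 product=0
t=3: arr=2 -> substrate=3 bound=3 product=0
t=4: arr=1 -> substrate=4 bound=3 product=0
t=5: arr=1 -> substrate=2 bound=3 product=3
t=6: arr=0 -> substrate=2 bound=3 product=3
t=7: arr=2 -> substrate=4 bound=3 product=3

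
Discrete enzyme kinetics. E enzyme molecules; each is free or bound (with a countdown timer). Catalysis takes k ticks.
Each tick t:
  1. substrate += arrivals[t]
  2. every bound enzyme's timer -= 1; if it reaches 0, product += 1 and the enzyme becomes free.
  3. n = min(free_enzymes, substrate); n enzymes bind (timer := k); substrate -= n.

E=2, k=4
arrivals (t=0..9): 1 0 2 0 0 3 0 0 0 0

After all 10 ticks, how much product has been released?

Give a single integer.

Answer: 3

Derivation:
t=0: arr=1 -> substrate=0 bound=1 product=0
t=1: arr=0 -> substrate=0 bound=1 product=0
t=2: arr=2 -> substrate=1 bound=2 product=0
t=3: arr=0 -> substrate=1 bound=2 product=0
t=4: arr=0 -> substrate=0 bound=2 product=1
t=5: arr=3 -> substrate=3 bound=2 product=1
t=6: arr=0 -> substrate=2 bound=2 product=2
t=7: arr=0 -> substrate=2 bound=2 product=2
t=8: arr=0 -> substrate=1 bound=2 product=3
t=9: arr=0 -> substrate=1 bound=2 product=3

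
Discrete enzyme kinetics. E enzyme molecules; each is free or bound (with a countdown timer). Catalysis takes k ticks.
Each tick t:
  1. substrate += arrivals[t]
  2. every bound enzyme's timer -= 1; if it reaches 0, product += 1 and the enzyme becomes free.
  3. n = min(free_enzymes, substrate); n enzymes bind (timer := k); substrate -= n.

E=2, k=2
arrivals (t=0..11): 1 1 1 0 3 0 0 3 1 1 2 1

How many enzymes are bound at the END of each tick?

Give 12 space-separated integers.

Answer: 1 2 2 1 2 2 1 2 2 2 2 2

Derivation:
t=0: arr=1 -> substrate=0 bound=1 product=0
t=1: arr=1 -> substrate=0 bound=2 product=0
t=2: arr=1 -> substrate=0 bound=2 product=1
t=3: arr=0 -> substrate=0 bound=1 product=2
t=4: arr=3 -> substrate=1 bound=2 product=3
t=5: arr=0 -> substrate=1 bound=2 product=3
t=6: arr=0 -> substrate=0 bound=1 product=5
t=7: arr=3 -> substrate=2 bound=2 product=5
t=8: arr=1 -> substrate=2 bound=2 product=6
t=9: arr=1 -> substrate=2 bound=2 product=7
t=10: arr=2 -> substrate=3 bound=2 product=8
t=11: arr=1 -> substrate=3 bound=2 product=9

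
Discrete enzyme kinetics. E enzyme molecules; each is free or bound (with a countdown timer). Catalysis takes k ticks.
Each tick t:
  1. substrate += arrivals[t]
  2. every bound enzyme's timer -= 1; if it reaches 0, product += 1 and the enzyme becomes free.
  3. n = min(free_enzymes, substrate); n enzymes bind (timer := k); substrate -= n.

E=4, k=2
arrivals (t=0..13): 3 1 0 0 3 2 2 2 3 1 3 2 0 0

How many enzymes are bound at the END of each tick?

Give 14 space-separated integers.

Answer: 3 4 1 0 3 4 4 4 4 4 4 4 3 2

Derivation:
t=0: arr=3 -> substrate=0 bound=3 product=0
t=1: arr=1 -> substrate=0 bound=4 product=0
t=2: arr=0 -> substrate=0 bound=1 product=3
t=3: arr=0 -> substrate=0 bound=0 product=4
t=4: arr=3 -> substrate=0 bound=3 product=4
t=5: arr=2 -> substrate=1 bound=4 product=4
t=6: arr=2 -> substrate=0 bound=4 product=7
t=7: arr=2 -> substrate=1 bound=4 product=8
t=8: arr=3 -> substrate=1 bound=4 product=11
t=9: arr=1 -> substrate=1 bound=4 product=12
t=10: arr=3 -> substrate=1 bound=4 product=15
t=11: arr=2 -> substrate=2 bound=4 product=16
t=12: arr=0 -> substrate=0 bound=3 product=19
t=13: arr=0 -> substrate=0 bound=2 product=20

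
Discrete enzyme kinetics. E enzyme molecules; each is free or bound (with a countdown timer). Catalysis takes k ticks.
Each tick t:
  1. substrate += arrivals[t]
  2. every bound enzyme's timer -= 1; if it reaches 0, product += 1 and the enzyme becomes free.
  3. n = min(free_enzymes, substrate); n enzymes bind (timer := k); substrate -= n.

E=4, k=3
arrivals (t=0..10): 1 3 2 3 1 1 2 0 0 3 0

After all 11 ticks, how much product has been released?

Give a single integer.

Answer: 12

Derivation:
t=0: arr=1 -> substrate=0 bound=1 product=0
t=1: arr=3 -> substrate=0 bound=4 product=0
t=2: arr=2 -> substrate=2 bound=4 product=0
t=3: arr=3 -> substrate=4 bound=4 product=1
t=4: arr=1 -> substrate=2 bound=4 product=4
t=5: arr=1 -> substrate=3 bound=4 product=4
t=6: arr=2 -> substrate=4 bound=4 product=5
t=7: arr=0 -> substrate=1 bound=4 product=8
t=8: arr=0 -> substrate=1 bound=4 product=8
t=9: arr=3 -> substrate=3 bound=4 product=9
t=10: arr=0 -> substrate=0 bound=4 product=12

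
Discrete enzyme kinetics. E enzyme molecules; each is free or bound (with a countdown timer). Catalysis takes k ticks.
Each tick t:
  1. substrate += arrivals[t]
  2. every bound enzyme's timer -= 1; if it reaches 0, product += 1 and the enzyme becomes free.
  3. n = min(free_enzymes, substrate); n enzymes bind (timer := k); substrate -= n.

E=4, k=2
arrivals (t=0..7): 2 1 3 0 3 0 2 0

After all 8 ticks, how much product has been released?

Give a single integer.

t=0: arr=2 -> substrate=0 bound=2 product=0
t=1: arr=1 -> substrate=0 bound=3 product=0
t=2: arr=3 -> substrate=0 bound=4 product=2
t=3: arr=0 -> substrate=0 bound=3 product=3
t=4: arr=3 -> substrate=0 bound=3 product=6
t=5: arr=0 -> substrate=0 bound=3 product=6
t=6: arr=2 -> substrate=0 bound=2 product=9
t=7: arr=0 -> substrate=0 bound=2 product=9

Answer: 9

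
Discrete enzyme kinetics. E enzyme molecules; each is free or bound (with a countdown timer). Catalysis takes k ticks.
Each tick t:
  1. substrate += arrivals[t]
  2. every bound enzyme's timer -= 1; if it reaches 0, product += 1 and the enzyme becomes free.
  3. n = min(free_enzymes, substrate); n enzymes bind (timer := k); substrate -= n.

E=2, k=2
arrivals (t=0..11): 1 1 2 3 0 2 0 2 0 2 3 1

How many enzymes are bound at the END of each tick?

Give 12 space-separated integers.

Answer: 1 2 2 2 2 2 2 2 2 2 2 2

Derivation:
t=0: arr=1 -> substrate=0 bound=1 product=0
t=1: arr=1 -> substrate=0 bound=2 product=0
t=2: arr=2 -> substrate=1 bound=2 product=1
t=3: arr=3 -> substrate=3 bound=2 product=2
t=4: arr=0 -> substrate=2 bound=2 product=3
t=5: arr=2 -> substrate=3 bound=2 product=4
t=6: arr=0 -> substrate=2 bound=2 product=5
t=7: arr=2 -> substrate=3 bound=2 product=6
t=8: arr=0 -> substrate=2 bound=2 product=7
t=9: arr=2 -> substrate=3 bound=2 product=8
t=10: arr=3 -> substrate=5 bound=2 product=9
t=11: arr=1 -> substrate=5 bound=2 product=10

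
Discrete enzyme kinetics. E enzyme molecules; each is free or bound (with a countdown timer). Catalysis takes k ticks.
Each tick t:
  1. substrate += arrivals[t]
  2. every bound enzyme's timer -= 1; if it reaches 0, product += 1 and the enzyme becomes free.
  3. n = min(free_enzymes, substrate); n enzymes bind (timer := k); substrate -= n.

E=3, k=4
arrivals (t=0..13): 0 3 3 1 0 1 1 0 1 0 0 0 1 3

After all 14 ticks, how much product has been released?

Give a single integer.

t=0: arr=0 -> substrate=0 bound=0 product=0
t=1: arr=3 -> substrate=0 bound=3 product=0
t=2: arr=3 -> substrate=3 bound=3 product=0
t=3: arr=1 -> substrate=4 bound=3 product=0
t=4: arr=0 -> substrate=4 bound=3 product=0
t=5: arr=1 -> substrate=2 bound=3 product=3
t=6: arr=1 -> substrate=3 bound=3 product=3
t=7: arr=0 -> substrate=3 bound=3 product=3
t=8: arr=1 -> substrate=4 bound=3 product=3
t=9: arr=0 -> substrate=1 bound=3 product=6
t=10: arr=0 -> substrate=1 bound=3 product=6
t=11: arr=0 -> substrate=1 bound=3 product=6
t=12: arr=1 -> substrate=2 bound=3 product=6
t=13: arr=3 -> substrate=2 bound=3 product=9

Answer: 9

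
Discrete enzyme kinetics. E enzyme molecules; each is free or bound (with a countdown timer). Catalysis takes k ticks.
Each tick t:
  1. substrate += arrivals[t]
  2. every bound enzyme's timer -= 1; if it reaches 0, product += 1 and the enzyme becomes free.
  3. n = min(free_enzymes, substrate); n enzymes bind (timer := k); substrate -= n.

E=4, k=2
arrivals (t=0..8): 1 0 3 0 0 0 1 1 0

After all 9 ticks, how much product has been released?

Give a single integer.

Answer: 5

Derivation:
t=0: arr=1 -> substrate=0 bound=1 product=0
t=1: arr=0 -> substrate=0 bound=1 product=0
t=2: arr=3 -> substrate=0 bound=3 product=1
t=3: arr=0 -> substrate=0 bound=3 product=1
t=4: arr=0 -> substrate=0 bound=0 product=4
t=5: arr=0 -> substrate=0 bound=0 product=4
t=6: arr=1 -> substrate=0 bound=1 product=4
t=7: arr=1 -> substrate=0 bound=2 product=4
t=8: arr=0 -> substrate=0 bound=1 product=5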